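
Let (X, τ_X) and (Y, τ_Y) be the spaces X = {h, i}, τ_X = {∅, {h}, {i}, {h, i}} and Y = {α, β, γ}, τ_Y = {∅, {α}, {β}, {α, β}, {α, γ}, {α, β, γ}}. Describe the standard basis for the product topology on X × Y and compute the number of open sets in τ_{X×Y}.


Basis B = {∅ × ∅, {h} × {α}, {h} × {β}, {i} × {α}, {i} × {β}, {h} × {α, β}, {h} × {α, γ}, {h, i} × {α}, {h, i} × {β}, {i} × {α, β}, {i} × {α, γ}, {h} × {α, β, γ}, {i} × {α, β, γ}, {h, i} × {α, β}, {h, i} × {α, γ}, {h, i} × {α, β, γ}}; |τ_{X×Y}| = 36.

Enumerate products U × V with U ∈ τ_X, V ∈ τ_Y (deduplicated):
  ∅ × ∅ = {} (∅)
  {h} × {α} = {(h,α)}
  {h} × {β} = {(h,β)}
  {i} × {α} = {(i,α)}
  {i} × {β} = {(i,β)}
  {h} × {α, β} = {(h,α), (h,β)}
  {h} × {α, γ} = {(h,α), (h,γ)}
  {h, i} × {α} = {(h,α), (i,α)}
  {h, i} × {β} = {(h,β), (i,β)}
  {i} × {α, β} = {(i,α), (i,β)}
  {i} × {α, γ} = {(i,α), (i,γ)}
  {h} × {α, β, γ} = {(h,α), (h,β), (h,γ)}
  {i} × {α, β, γ} = {(i,α), (i,β), (i,γ)}
  {h, i} × {α, β} = {(h,α), (h,β), (i,α), (i,β)}
  {h, i} × {α, γ} = {(h,α), (h,γ), (i,α), (i,γ)}
  {h, i} × {α, β, γ} = {(h,α), (h,β), (h,γ), (i,α), (i,β), (i,γ)}
These 16 distinct sets form the basis B.
Close under arbitrary unions to get τ_{X×Y}; counting gives |τ_{X×Y}| = 36.


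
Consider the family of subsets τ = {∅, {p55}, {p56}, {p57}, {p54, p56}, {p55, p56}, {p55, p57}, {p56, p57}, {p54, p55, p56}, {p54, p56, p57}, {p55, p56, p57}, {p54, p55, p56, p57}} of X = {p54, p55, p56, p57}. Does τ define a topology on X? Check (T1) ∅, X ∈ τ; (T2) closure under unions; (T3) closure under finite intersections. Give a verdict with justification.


τ IS a topology on X.

Axiom (T1): ∅ ∈ τ? Yes; X ∈ τ? Yes.
Axiom (T2/T3): check pairwise unions and intersections of members of τ.
All pairwise intersections and unions checked — each lies in τ. Therefore τ satisfies (T1), (T2), (T3): it IS a topology on X.


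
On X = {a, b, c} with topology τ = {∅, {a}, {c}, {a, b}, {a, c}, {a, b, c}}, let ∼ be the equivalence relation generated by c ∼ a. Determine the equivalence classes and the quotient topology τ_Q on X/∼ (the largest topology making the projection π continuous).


X/∼ = {[a=c], [b]}; |τ_Q| = 3.

Equivalence classes: [a=c], [b].
Quotient map π: X → X/∼ sends a ↦ [a=c], b ↦ [b], c ↦ [a=c].
For each subset V ⊆ X/∼, compute π^{-1}(V) ⊆ X and check whether π^{-1}(V) ∈ τ. V is open in τ_Q iff π^{-1}(V) ∈ τ.
  V = {}: π^{-1}(V) = ∅ ∈ τ ✓.
  V = {[a=c]}: π^{-1}(V) = {a, c} ∈ τ ✓.
  V = {[b]}: π^{-1}(V) = {b} ∉ τ ✗.
  V = {[a=c], [b]}: π^{-1}(V) = {a, b, c} ∈ τ ✓.
Open sets in the quotient: τ_Q = {{}, {[a=c]}, {[a=c], [b]}} (3 elements).


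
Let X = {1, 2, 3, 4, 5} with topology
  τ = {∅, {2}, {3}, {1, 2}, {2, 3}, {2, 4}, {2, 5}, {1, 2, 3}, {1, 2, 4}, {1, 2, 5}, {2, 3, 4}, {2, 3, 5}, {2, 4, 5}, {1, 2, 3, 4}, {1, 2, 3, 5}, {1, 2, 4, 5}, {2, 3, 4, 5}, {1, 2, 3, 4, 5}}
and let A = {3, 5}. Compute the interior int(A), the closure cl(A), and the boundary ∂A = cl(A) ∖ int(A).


int(A) = {3}, cl(A) = {3, 5}, ∂A = {5}.

Closed sets in (X, τ) are complements of opens:
  closed(X, τ) = {∅, {1}, {3}, {4}, {5}, {1, 3}, {1, 4}, {1, 5}, {3, 4}, {3, 5}, {4, 5}, {1, 3, 4}, {1, 3, 5}, {1, 4, 5}, {3, 4, 5}, {1, 2, 4, 5}, {1, 3, 4, 5}, {1, 2, 3, 4, 5}}.
int(A) = ⋃ {U ∈ τ : U ⊆ A}. Opens contained in A: ∅, {3}.
Taking the union of these: int(A) = {3}.
cl(A) = ⋂ {C closed : A ⊆ C}. Closed sets containing A: {3, 5}, {1, 3, 5}, {3, 4, 5}, {1, 3, 4, 5}, {1, 2, 3, 4, 5}.
Intersecting these: cl(A) = {3, 5}.
∂A = cl(A) ∖ int(A) = {3, 5} ∖ {3} = {5}.


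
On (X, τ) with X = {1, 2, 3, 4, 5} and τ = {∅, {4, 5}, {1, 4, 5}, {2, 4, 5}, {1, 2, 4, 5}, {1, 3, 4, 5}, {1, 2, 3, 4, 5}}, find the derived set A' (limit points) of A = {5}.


A' = {1, 2, 3, 4}

For each x ∈ X, list the open sets U ∈ τ with x ∈ U, then check whether U ∩ (A ∖ {x}) ≠ ∅ for every such U.
  x = 1: opens ∋ x are {1, 4, 5}, {1, 2, 4, 5}, {1, 3, 4, 5}, {1, 2, 3, 4, 5}; each meets A ∖ {1}, so x IS a limit point.
  x = 2: opens ∋ x are {2, 4, 5}, {1, 2, 4, 5}, {1, 2, 3, 4, 5}; each meets A ∖ {2}, so x IS a limit point.
  x = 3: opens ∋ x are {1, 3, 4, 5}, {1, 2, 3, 4, 5}; each meets A ∖ {3}, so x IS a limit point.
  x = 4: opens ∋ x are {4, 5}, {1, 4, 5}, {2, 4, 5}, {1, 2, 4, 5}, {1, 3, 4, 5}, {1, 2, 3, 4, 5}; each meets A ∖ {4}, so x IS a limit point.
  x = 5: open {4, 5} ∋ x has {4, 5} ∩ (A ∖ {5}) = ∅, so x is NOT a limit point.
Collecting: A' = {1, 2, 3, 4}.


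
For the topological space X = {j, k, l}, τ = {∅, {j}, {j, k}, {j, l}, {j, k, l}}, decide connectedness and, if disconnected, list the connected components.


(X, τ) is connected.

Find clopen sets (U ∈ τ with X ∖ U ∈ τ):
  U = ∅, X ∖ U = {j, k, l} — both open, so U is clopen.
  U = {j, k, l}, X ∖ U = ∅ — both open, so U is clopen.
Only trivial clopens (∅ and X) exist, so (X, τ) is connected.
Compute connected components by grouping points that agree on all clopens:
  component: {j, k, l}


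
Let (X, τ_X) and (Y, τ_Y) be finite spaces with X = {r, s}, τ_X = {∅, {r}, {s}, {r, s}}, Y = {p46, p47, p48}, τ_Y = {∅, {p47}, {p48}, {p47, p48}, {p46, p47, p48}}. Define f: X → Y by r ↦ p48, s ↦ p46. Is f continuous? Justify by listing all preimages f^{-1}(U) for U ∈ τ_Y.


f IS continuous.

Compute f^{-1}(U) for each U ∈ τ_Y:
  U = ∅: f^{-1}(U) = ∅ ∈ τ_X ✓.
  U = {p47}: f^{-1}(U) = ∅ ∈ τ_X ✓.
  U = {p48}: f^{-1}(U) = {r} ∈ τ_X ✓.
  U = {p47, p48}: f^{-1}(U) = {r} ∈ τ_X ✓.
  U = {p46, p47, p48}: f^{-1}(U) = {r, s} ∈ τ_X ✓.
Every preimage lies in τ_X, so f IS continuous.


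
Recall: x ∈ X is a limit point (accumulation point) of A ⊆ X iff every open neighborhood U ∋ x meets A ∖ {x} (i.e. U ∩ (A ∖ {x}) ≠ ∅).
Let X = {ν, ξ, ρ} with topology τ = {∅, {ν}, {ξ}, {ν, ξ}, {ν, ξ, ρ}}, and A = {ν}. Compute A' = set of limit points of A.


A' = {ρ}

For each x ∈ X, list the open sets U ∈ τ with x ∈ U, then check whether U ∩ (A ∖ {x}) ≠ ∅ for every such U.
  x = ν: open {ν} ∋ x has {ν} ∩ (A ∖ {ν}) = ∅, so x is NOT a limit point.
  x = ξ: open {ξ} ∋ x has {ξ} ∩ (A ∖ {ξ}) = ∅, so x is NOT a limit point.
  x = ρ: opens ∋ x are {ν, ξ, ρ}; each meets A ∖ {ρ}, so x IS a limit point.
Collecting: A' = {ρ}.


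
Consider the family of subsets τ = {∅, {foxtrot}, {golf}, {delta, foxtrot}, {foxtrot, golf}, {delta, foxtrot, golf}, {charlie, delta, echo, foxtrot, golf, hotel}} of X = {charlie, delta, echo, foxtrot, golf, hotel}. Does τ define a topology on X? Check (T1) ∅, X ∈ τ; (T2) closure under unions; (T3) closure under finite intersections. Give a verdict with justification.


τ IS a topology on X.

Axiom (T1): ∅ ∈ τ? Yes; X ∈ τ? Yes.
Axiom (T2/T3): check pairwise unions and intersections of members of τ.
All pairwise intersections and unions checked — each lies in τ. Therefore τ satisfies (T1), (T2), (T3): it IS a topology on X.


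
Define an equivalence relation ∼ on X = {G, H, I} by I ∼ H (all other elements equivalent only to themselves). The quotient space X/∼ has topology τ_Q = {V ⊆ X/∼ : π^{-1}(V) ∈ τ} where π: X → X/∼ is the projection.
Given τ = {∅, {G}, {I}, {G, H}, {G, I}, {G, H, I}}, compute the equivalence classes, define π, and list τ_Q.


X/∼ = {[G], [H=I]}; |τ_Q| = 3.

Equivalence classes: [G], [H=I].
Quotient map π: X → X/∼ sends G ↦ [G], H ↦ [H=I], I ↦ [H=I].
For each subset V ⊆ X/∼, compute π^{-1}(V) ⊆ X and check whether π^{-1}(V) ∈ τ. V is open in τ_Q iff π^{-1}(V) ∈ τ.
  V = {}: π^{-1}(V) = ∅ ∈ τ ✓.
  V = {[G]}: π^{-1}(V) = {G} ∈ τ ✓.
  V = {[H=I]}: π^{-1}(V) = {H, I} ∉ τ ✗.
  V = {[G], [H=I]}: π^{-1}(V) = {G, H, I} ∈ τ ✓.
Open sets in the quotient: τ_Q = {{}, {[G]}, {[G], [H=I]}} (3 elements).


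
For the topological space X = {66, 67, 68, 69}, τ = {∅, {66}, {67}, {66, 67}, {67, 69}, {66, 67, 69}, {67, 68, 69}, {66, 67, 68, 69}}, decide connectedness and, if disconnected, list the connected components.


(X, τ) is disconnected; components = [{66}, {67, 68, 69}].

Find clopen sets (U ∈ τ with X ∖ U ∈ τ):
  U = ∅, X ∖ U = {66, 67, 68, 69} — both open, so U is clopen.
  U = {66}, X ∖ U = {67, 68, 69} — both open, so U is clopen.
  U = {67, 68, 69}, X ∖ U = {66} — both open, so U is clopen.
  U = {66, 67, 68, 69}, X ∖ U = ∅ — both open, so U is clopen.
Nontrivial clopen(s) exist: e.g. {66}. So (X, τ) is disconnected.
Compute connected components by grouping points that agree on all clopens:
  component: {66}
  component: {67, 68, 69}


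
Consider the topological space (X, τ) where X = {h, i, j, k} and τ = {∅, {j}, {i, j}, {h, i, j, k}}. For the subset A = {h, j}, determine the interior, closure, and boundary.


int(A) = {j}, cl(A) = {h, i, j, k}, ∂A = {h, i, k}.

Closed sets in (X, τ) are complements of opens:
  closed(X, τ) = {∅, {h, k}, {h, i, k}, {h, i, j, k}}.
int(A) = ⋃ {U ∈ τ : U ⊆ A}. Opens contained in A: ∅, {j}.
Taking the union of these: int(A) = {j}.
cl(A) = ⋂ {C closed : A ⊆ C}. Closed sets containing A: {h, i, j, k}.
Intersecting these: cl(A) = {h, i, j, k}.
∂A = cl(A) ∖ int(A) = {h, i, j, k} ∖ {j} = {h, i, k}.


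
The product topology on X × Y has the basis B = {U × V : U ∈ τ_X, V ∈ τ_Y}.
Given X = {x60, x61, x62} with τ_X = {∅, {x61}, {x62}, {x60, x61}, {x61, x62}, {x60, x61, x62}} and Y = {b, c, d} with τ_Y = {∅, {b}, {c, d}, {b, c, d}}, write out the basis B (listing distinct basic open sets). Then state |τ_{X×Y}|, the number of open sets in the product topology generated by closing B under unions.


Basis B = {∅ × ∅, {x61} × {b}, {x62} × {b}, {x60, x61} × {b}, {x61, x62} × {b}, {x61} × {c, d}, {x62} × {c, d}, {x60, x61, x62} × {b}, {x61} × {b, c, d}, {x62} × {b, c, d}, {x60, x61} × {c, d}, {x61, x62} × {c, d}, {x60, x61} × {b, c, d}, {x60, x61, x62} × {c, d}, {x61, x62} × {b, c, d}, {x60, x61, x62} × {b, c, d}}; |τ_{X×Y}| = 36.

Enumerate products U × V with U ∈ τ_X, V ∈ τ_Y (deduplicated):
  ∅ × ∅ = {} (∅)
  {x61} × {b} = {(x61,b)}
  {x62} × {b} = {(x62,b)}
  {x60, x61} × {b} = {(x60,b), (x61,b)}
  {x61, x62} × {b} = {(x61,b), (x62,b)}
  {x61} × {c, d} = {(x61,c), (x61,d)}
  {x62} × {c, d} = {(x62,c), (x62,d)}
  {x60, x61, x62} × {b} = {(x60,b), (x61,b), (x62,b)}
  {x61} × {b, c, d} = {(x61,b), (x61,c), (x61,d)}
  {x62} × {b, c, d} = {(x62,b), (x62,c), (x62,d)}
  {x60, x61} × {c, d} = {(x60,c), (x60,d), (x61,c), (x61,d)}
  {x61, x62} × {c, d} = {(x61,c), (x61,d), (x62,c), (x62,d)}
  {x60, x61} × {b, c, d} = {(x60,b), (x60,c), (x60,d), (x61,b), (x61,c), (x61,d)}
  {x60, x61, x62} × {c, d} = {(x60,c), (x60,d), (x61,c), (x61,d), (x62,c), (x62,d)}
  {x61, x62} × {b, c, d} = {(x61,b), (x61,c), (x61,d), (x62,b), (x62,c), (x62,d)}
  {x60, x61, x62} × {b, c, d} = {(x60,b), (x60,c), (x60,d), (x61,b), (x61,c), (x61,d), (x62,b), (x62,c), (x62,d)}
These 16 distinct sets form the basis B.
Close under arbitrary unions to get τ_{X×Y}; counting gives |τ_{X×Y}| = 36.


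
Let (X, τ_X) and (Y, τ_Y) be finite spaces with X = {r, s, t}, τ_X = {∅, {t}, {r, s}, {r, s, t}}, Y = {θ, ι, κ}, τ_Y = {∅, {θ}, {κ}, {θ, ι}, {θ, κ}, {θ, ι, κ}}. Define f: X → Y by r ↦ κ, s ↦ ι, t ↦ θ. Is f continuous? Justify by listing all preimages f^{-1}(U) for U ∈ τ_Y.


f is NOT continuous.

Compute f^{-1}(U) for each U ∈ τ_Y:
  U = ∅: f^{-1}(U) = ∅ ∈ τ_X ✓.
  U = {θ}: f^{-1}(U) = {t} ∈ τ_X ✓.
  U = {κ}: f^{-1}(U) = {r} ∉ τ_X ✗.
  U = {θ, ι}: f^{-1}(U) = {s, t} ∉ τ_X ✗.
  U = {θ, κ}: f^{-1}(U) = {r, t} ∉ τ_X ✗.
  U = {θ, ι, κ}: f^{-1}(U) = {r, s, t} ∈ τ_X ✓.
Found U = {κ} with f^{-1}(U) = {r} not in τ_X. Therefore f is NOT continuous.


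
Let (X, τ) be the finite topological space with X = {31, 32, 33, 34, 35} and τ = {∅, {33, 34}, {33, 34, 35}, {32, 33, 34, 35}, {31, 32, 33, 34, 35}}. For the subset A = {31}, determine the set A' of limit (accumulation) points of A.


A' = ∅

For each x ∈ X, list the open sets U ∈ τ with x ∈ U, then check whether U ∩ (A ∖ {x}) ≠ ∅ for every such U.
  x = 31: open {31, 32, 33, 34, 35} ∋ x has {31, 32, 33, 34, 35} ∩ (A ∖ {31}) = ∅, so x is NOT a limit point.
  x = 32: open {32, 33, 34, 35} ∋ x has {32, 33, 34, 35} ∩ (A ∖ {32}) = ∅, so x is NOT a limit point.
  x = 33: open {33, 34} ∋ x has {33, 34} ∩ (A ∖ {33}) = ∅, so x is NOT a limit point.
  x = 34: open {33, 34} ∋ x has {33, 34} ∩ (A ∖ {34}) = ∅, so x is NOT a limit point.
  x = 35: open {33, 34, 35} ∋ x has {33, 34, 35} ∩ (A ∖ {35}) = ∅, so x is NOT a limit point.
Collecting: A' = ∅.


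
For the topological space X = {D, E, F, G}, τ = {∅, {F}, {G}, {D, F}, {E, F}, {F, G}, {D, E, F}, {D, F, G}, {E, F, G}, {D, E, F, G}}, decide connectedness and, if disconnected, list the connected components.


(X, τ) is disconnected; components = [{G}, {D, E, F}].

Find clopen sets (U ∈ τ with X ∖ U ∈ τ):
  U = ∅, X ∖ U = {D, E, F, G} — both open, so U is clopen.
  U = {G}, X ∖ U = {D, E, F} — both open, so U is clopen.
  U = {D, E, F}, X ∖ U = {G} — both open, so U is clopen.
  U = {D, E, F, G}, X ∖ U = ∅ — both open, so U is clopen.
Nontrivial clopen(s) exist: e.g. {D, E, F}. So (X, τ) is disconnected.
Compute connected components by grouping points that agree on all clopens:
  component: {G}
  component: {D, E, F}


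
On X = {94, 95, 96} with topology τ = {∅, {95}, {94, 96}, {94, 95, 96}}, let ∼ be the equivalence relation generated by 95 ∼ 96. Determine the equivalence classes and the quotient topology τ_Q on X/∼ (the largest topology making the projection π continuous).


X/∼ = {[94], [95=96]}; |τ_Q| = 2.

Equivalence classes: [94], [95=96].
Quotient map π: X → X/∼ sends 94 ↦ [94], 95 ↦ [95=96], 96 ↦ [95=96].
For each subset V ⊆ X/∼, compute π^{-1}(V) ⊆ X and check whether π^{-1}(V) ∈ τ. V is open in τ_Q iff π^{-1}(V) ∈ τ.
  V = {}: π^{-1}(V) = ∅ ∈ τ ✓.
  V = {[94]}: π^{-1}(V) = {94} ∉ τ ✗.
  V = {[95=96]}: π^{-1}(V) = {95, 96} ∉ τ ✗.
  V = {[94], [95=96]}: π^{-1}(V) = {94, 95, 96} ∈ τ ✓.
Open sets in the quotient: τ_Q = {{}, {[94], [95=96]}} (2 elements).


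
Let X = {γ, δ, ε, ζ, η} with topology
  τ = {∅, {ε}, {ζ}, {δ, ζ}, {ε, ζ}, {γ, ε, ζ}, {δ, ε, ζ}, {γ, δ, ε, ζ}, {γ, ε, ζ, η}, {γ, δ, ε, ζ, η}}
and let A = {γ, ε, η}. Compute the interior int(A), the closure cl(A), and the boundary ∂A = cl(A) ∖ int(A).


int(A) = {ε}, cl(A) = {γ, ε, η}, ∂A = {γ, η}.

Closed sets in (X, τ) are complements of opens:
  closed(X, τ) = {∅, {δ}, {η}, {γ, η}, {δ, η}, {γ, δ, η}, {γ, ε, η}, {γ, δ, ε, η}, {γ, δ, ζ, η}, {γ, δ, ε, ζ, η}}.
int(A) = ⋃ {U ∈ τ : U ⊆ A}. Opens contained in A: ∅, {ε}.
Taking the union of these: int(A) = {ε}.
cl(A) = ⋂ {C closed : A ⊆ C}. Closed sets containing A: {γ, ε, η}, {γ, δ, ε, η}, {γ, δ, ε, ζ, η}.
Intersecting these: cl(A) = {γ, ε, η}.
∂A = cl(A) ∖ int(A) = {γ, ε, η} ∖ {ε} = {γ, η}.


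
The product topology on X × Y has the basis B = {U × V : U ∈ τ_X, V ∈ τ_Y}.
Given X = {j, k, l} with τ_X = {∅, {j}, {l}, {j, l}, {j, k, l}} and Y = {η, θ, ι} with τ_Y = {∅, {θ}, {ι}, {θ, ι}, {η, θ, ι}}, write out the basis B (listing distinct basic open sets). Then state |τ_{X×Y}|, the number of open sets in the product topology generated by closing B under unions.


Basis B = {∅ × ∅, {j} × {θ}, {j} × {ι}, {l} × {θ}, {l} × {ι}, {j} × {θ, ι}, {j, l} × {θ}, {j, l} × {ι}, {l} × {θ, ι}, {j} × {η, θ, ι}, {j, k, l} × {θ}, {j, k, l} × {ι}, {l} × {η, θ, ι}, {j, l} × {θ, ι}, {j, l} × {η, θ, ι}, {j, k, l} × {θ, ι}, {j, k, l} × {η, θ, ι}}; |τ_{X×Y}| = 48.

Enumerate products U × V with U ∈ τ_X, V ∈ τ_Y (deduplicated):
  ∅ × ∅ = {} (∅)
  {j} × {θ} = {(j,θ)}
  {j} × {ι} = {(j,ι)}
  {l} × {θ} = {(l,θ)}
  {l} × {ι} = {(l,ι)}
  {j} × {θ, ι} = {(j,θ), (j,ι)}
  {j, l} × {θ} = {(j,θ), (l,θ)}
  {j, l} × {ι} = {(j,ι), (l,ι)}
  {l} × {θ, ι} = {(l,θ), (l,ι)}
  {j} × {η, θ, ι} = {(j,η), (j,θ), (j,ι)}
  {j, k, l} × {θ} = {(j,θ), (k,θ), (l,θ)}
  {j, k, l} × {ι} = {(j,ι), (k,ι), (l,ι)}
  {l} × {η, θ, ι} = {(l,η), (l,θ), (l,ι)}
  {j, l} × {θ, ι} = {(j,θ), (j,ι), (l,θ), (l,ι)}
  {j, l} × {η, θ, ι} = {(j,η), (j,θ), (j,ι), (l,η), (l,θ), (l,ι)}
  {j, k, l} × {θ, ι} = {(j,θ), (j,ι), (k,θ), (k,ι), (l,θ), (l,ι)}
  {j, k, l} × {η, θ, ι} = {(j,η), (j,θ), (j,ι), (k,η), (k,θ), (k,ι), (l,η), (l,θ), (l,ι)}
These 17 distinct sets form the basis B.
Close under arbitrary unions to get τ_{X×Y}; counting gives |τ_{X×Y}| = 48.


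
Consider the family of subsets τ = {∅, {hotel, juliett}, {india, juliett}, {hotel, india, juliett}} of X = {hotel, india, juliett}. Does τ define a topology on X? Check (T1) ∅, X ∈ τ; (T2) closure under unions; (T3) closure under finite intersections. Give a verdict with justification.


τ is NOT a topology on X.

Axiom (T1): ∅ ∈ τ? Yes; X ∈ τ? Yes.
Axiom (T2/T3): check pairwise unions and intersections of members of τ.
Counterexample for (T3): {hotel, juliett} ∩ {india, juliett} = {juliett} ∉ τ. Therefore τ is NOT a topology.


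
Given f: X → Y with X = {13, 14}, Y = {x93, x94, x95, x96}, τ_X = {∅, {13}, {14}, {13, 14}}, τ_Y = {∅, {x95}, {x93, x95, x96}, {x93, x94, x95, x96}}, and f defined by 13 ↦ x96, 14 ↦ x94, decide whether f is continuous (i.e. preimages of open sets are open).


f IS continuous.

Compute f^{-1}(U) for each U ∈ τ_Y:
  U = ∅: f^{-1}(U) = ∅ ∈ τ_X ✓.
  U = {x95}: f^{-1}(U) = ∅ ∈ τ_X ✓.
  U = {x93, x95, x96}: f^{-1}(U) = {13} ∈ τ_X ✓.
  U = {x93, x94, x95, x96}: f^{-1}(U) = {13, 14} ∈ τ_X ✓.
Every preimage lies in τ_X, so f IS continuous.


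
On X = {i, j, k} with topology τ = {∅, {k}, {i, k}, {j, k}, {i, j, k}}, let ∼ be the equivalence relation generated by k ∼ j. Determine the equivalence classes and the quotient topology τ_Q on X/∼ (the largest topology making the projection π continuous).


X/∼ = {[i], [j=k]}; |τ_Q| = 3.

Equivalence classes: [i], [j=k].
Quotient map π: X → X/∼ sends i ↦ [i], j ↦ [j=k], k ↦ [j=k].
For each subset V ⊆ X/∼, compute π^{-1}(V) ⊆ X and check whether π^{-1}(V) ∈ τ. V is open in τ_Q iff π^{-1}(V) ∈ τ.
  V = {}: π^{-1}(V) = ∅ ∈ τ ✓.
  V = {[i]}: π^{-1}(V) = {i} ∉ τ ✗.
  V = {[j=k]}: π^{-1}(V) = {j, k} ∈ τ ✓.
  V = {[i], [j=k]}: π^{-1}(V) = {i, j, k} ∈ τ ✓.
Open sets in the quotient: τ_Q = {{}, {[j=k]}, {[i], [j=k]}} (3 elements).


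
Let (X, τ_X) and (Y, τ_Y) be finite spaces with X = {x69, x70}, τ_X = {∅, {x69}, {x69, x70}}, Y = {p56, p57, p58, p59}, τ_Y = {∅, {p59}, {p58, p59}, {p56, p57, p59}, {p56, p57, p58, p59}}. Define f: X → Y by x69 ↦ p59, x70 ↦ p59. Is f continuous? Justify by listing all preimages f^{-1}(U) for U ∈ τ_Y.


f IS continuous.

Compute f^{-1}(U) for each U ∈ τ_Y:
  U = ∅: f^{-1}(U) = ∅ ∈ τ_X ✓.
  U = {p59}: f^{-1}(U) = {x69, x70} ∈ τ_X ✓.
  U = {p58, p59}: f^{-1}(U) = {x69, x70} ∈ τ_X ✓.
  U = {p56, p57, p59}: f^{-1}(U) = {x69, x70} ∈ τ_X ✓.
  U = {p56, p57, p58, p59}: f^{-1}(U) = {x69, x70} ∈ τ_X ✓.
Every preimage lies in τ_X, so f IS continuous.


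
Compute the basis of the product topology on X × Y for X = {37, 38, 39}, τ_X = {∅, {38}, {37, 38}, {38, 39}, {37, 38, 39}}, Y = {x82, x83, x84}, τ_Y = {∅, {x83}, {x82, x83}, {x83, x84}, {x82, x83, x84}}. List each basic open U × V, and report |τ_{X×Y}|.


Basis B = {∅ × ∅, {38} × {x83}, {37, 38} × {x83}, {38} × {x82, x83}, {38} × {x83, x84}, {38, 39} × {x83}, {37, 38, 39} × {x83}, {38} × {x82, x83, x84}, {37, 38} × {x82, x83}, {37, 38} × {x83, x84}, {38, 39} × {x82, x83}, {38, 39} × {x83, x84}, {37, 38} × {x82, x83, x84}, {37, 38, 39} × {x82, x83}, {37, 38, 39} × {x83, x84}, {38, 39} × {x82, x83, x84}, {37, 38, 39} × {x82, x83, x84}}; |τ_{X×Y}| = 48.

Enumerate products U × V with U ∈ τ_X, V ∈ τ_Y (deduplicated):
  ∅ × ∅ = {} (∅)
  {38} × {x83} = {(38,x83)}
  {37, 38} × {x83} = {(37,x83), (38,x83)}
  {38} × {x82, x83} = {(38,x82), (38,x83)}
  {38} × {x83, x84} = {(38,x83), (38,x84)}
  {38, 39} × {x83} = {(38,x83), (39,x83)}
  {37, 38, 39} × {x83} = {(37,x83), (38,x83), (39,x83)}
  {38} × {x82, x83, x84} = {(38,x82), (38,x83), (38,x84)}
  {37, 38} × {x82, x83} = {(37,x82), (37,x83), (38,x82), (38,x83)}
  {37, 38} × {x83, x84} = {(37,x83), (37,x84), (38,x83), (38,x84)}
  {38, 39} × {x82, x83} = {(38,x82), (38,x83), (39,x82), (39,x83)}
  {38, 39} × {x83, x84} = {(38,x83), (38,x84), (39,x83), (39,x84)}
  {37, 38} × {x82, x83, x84} = {(37,x82), (37,x83), (37,x84), (38,x82), (38,x83), (38,x84)}
  {37, 38, 39} × {x82, x83} = {(37,x82), (37,x83), (38,x82), (38,x83), (39,x82), (39,x83)}
  {37, 38, 39} × {x83, x84} = {(37,x83), (37,x84), (38,x83), (38,x84), (39,x83), (39,x84)}
  {38, 39} × {x82, x83, x84} = {(38,x82), (38,x83), (38,x84), (39,x82), (39,x83), (39,x84)}
  {37, 38, 39} × {x82, x83, x84} = {(37,x82), (37,x83), (37,x84), (38,x82), (38,x83), (38,x84), (39,x82), (39,x83), (39,x84)}
These 17 distinct sets form the basis B.
Close under arbitrary unions to get τ_{X×Y}; counting gives |τ_{X×Y}| = 48.


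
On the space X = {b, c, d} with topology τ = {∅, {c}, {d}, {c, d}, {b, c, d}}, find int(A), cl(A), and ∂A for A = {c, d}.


int(A) = {c, d}, cl(A) = {b, c, d}, ∂A = {b}.

Closed sets in (X, τ) are complements of opens:
  closed(X, τ) = {∅, {b}, {b, c}, {b, d}, {b, c, d}}.
int(A) = ⋃ {U ∈ τ : U ⊆ A}. Opens contained in A: ∅, {c}, {d}, {c, d}.
Taking the union of these: int(A) = {c, d}.
cl(A) = ⋂ {C closed : A ⊆ C}. Closed sets containing A: {b, c, d}.
Intersecting these: cl(A) = {b, c, d}.
∂A = cl(A) ∖ int(A) = {b, c, d} ∖ {c, d} = {b}.


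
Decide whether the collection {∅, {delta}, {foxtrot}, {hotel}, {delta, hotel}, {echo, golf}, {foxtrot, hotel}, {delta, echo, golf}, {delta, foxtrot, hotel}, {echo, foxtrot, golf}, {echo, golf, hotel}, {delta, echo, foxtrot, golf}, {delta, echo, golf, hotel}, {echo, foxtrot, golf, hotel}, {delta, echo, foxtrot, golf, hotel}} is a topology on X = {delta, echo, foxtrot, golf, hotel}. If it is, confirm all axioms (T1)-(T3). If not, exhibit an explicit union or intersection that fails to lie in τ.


τ is NOT a topology on X.

Axiom (T1): ∅ ∈ τ? Yes; X ∈ τ? Yes.
Axiom (T2/T3): check pairwise unions and intersections of members of τ.
Counterexample for (T2): {delta} ∪ {foxtrot} = {delta, foxtrot} ∉ τ. Therefore τ is NOT a topology.


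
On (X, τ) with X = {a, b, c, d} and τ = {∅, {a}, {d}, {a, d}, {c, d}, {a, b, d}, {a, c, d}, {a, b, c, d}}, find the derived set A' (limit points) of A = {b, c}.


A' = ∅

For each x ∈ X, list the open sets U ∈ τ with x ∈ U, then check whether U ∩ (A ∖ {x}) ≠ ∅ for every such U.
  x = a: open {a} ∋ x has {a} ∩ (A ∖ {a}) = ∅, so x is NOT a limit point.
  x = b: open {a, b, d} ∋ x has {a, b, d} ∩ (A ∖ {b}) = ∅, so x is NOT a limit point.
  x = c: open {c, d} ∋ x has {c, d} ∩ (A ∖ {c}) = ∅, so x is NOT a limit point.
  x = d: open {d} ∋ x has {d} ∩ (A ∖ {d}) = ∅, so x is NOT a limit point.
Collecting: A' = ∅.


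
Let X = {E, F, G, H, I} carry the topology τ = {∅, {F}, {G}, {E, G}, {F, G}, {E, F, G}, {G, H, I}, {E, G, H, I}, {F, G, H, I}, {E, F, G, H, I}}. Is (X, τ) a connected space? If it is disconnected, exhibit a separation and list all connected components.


(X, τ) is disconnected; components = [{F}, {E, G, H, I}].

Find clopen sets (U ∈ τ with X ∖ U ∈ τ):
  U = ∅, X ∖ U = {E, F, G, H, I} — both open, so U is clopen.
  U = {F}, X ∖ U = {E, G, H, I} — both open, so U is clopen.
  U = {E, G, H, I}, X ∖ U = {F} — both open, so U is clopen.
  U = {E, F, G, H, I}, X ∖ U = ∅ — both open, so U is clopen.
Nontrivial clopen(s) exist: e.g. {F}. So (X, τ) is disconnected.
Compute connected components by grouping points that agree on all clopens:
  component: {F}
  component: {E, G, H, I}


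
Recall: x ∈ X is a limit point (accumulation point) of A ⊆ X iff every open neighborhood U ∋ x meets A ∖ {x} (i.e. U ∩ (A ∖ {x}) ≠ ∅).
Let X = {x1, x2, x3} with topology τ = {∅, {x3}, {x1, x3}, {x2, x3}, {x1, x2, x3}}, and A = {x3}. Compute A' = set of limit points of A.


A' = {x1, x2}

For each x ∈ X, list the open sets U ∈ τ with x ∈ U, then check whether U ∩ (A ∖ {x}) ≠ ∅ for every such U.
  x = x1: opens ∋ x are {x1, x3}, {x1, x2, x3}; each meets A ∖ {x1}, so x IS a limit point.
  x = x2: opens ∋ x are {x2, x3}, {x1, x2, x3}; each meets A ∖ {x2}, so x IS a limit point.
  x = x3: open {x3} ∋ x has {x3} ∩ (A ∖ {x3}) = ∅, so x is NOT a limit point.
Collecting: A' = {x1, x2}.


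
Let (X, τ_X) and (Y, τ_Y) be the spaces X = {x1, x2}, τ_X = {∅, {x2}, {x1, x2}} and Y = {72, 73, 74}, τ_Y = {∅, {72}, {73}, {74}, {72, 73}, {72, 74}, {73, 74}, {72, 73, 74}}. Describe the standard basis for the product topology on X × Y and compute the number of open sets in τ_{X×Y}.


Basis B = {∅ × ∅, {x2} × {72}, {x2} × {73}, {x2} × {74}, {x1, x2} × {72}, {x1, x2} × {73}, {x1, x2} × {74}, {x2} × {72, 73}, {x2} × {72, 74}, {x2} × {73, 74}, {x2} × {72, 73, 74}, {x1, x2} × {72, 73}, {x1, x2} × {72, 74}, {x1, x2} × {73, 74}, {x1, x2} × {72, 73, 74}}; |τ_{X×Y}| = 27.

Enumerate products U × V with U ∈ τ_X, V ∈ τ_Y (deduplicated):
  ∅ × ∅ = {} (∅)
  {x2} × {72} = {(x2,72)}
  {x2} × {73} = {(x2,73)}
  {x2} × {74} = {(x2,74)}
  {x1, x2} × {72} = {(x1,72), (x2,72)}
  {x1, x2} × {73} = {(x1,73), (x2,73)}
  {x1, x2} × {74} = {(x1,74), (x2,74)}
  {x2} × {72, 73} = {(x2,72), (x2,73)}
  {x2} × {72, 74} = {(x2,72), (x2,74)}
  {x2} × {73, 74} = {(x2,73), (x2,74)}
  {x2} × {72, 73, 74} = {(x2,72), (x2,73), (x2,74)}
  {x1, x2} × {72, 73} = {(x1,72), (x1,73), (x2,72), (x2,73)}
  {x1, x2} × {72, 74} = {(x1,72), (x1,74), (x2,72), (x2,74)}
  {x1, x2} × {73, 74} = {(x1,73), (x1,74), (x2,73), (x2,74)}
  {x1, x2} × {72, 73, 74} = {(x1,72), (x1,73), (x1,74), (x2,72), (x2,73), (x2,74)}
These 15 distinct sets form the basis B.
Close under arbitrary unions to get τ_{X×Y}; counting gives |τ_{X×Y}| = 27.


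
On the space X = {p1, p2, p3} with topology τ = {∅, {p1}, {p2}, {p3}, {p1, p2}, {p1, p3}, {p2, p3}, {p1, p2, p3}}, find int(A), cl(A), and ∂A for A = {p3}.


int(A) = {p3}, cl(A) = {p3}, ∂A = ∅.

Closed sets in (X, τ) are complements of opens:
  closed(X, τ) = {∅, {p1}, {p2}, {p3}, {p1, p2}, {p1, p3}, {p2, p3}, {p1, p2, p3}}.
int(A) = ⋃ {U ∈ τ : U ⊆ A}. Opens contained in A: ∅, {p3}.
Taking the union of these: int(A) = {p3}.
cl(A) = ⋂ {C closed : A ⊆ C}. Closed sets containing A: {p3}, {p1, p3}, {p2, p3}, {p1, p2, p3}.
Intersecting these: cl(A) = {p3}.
∂A = cl(A) ∖ int(A) = {p3} ∖ {p3} = ∅.


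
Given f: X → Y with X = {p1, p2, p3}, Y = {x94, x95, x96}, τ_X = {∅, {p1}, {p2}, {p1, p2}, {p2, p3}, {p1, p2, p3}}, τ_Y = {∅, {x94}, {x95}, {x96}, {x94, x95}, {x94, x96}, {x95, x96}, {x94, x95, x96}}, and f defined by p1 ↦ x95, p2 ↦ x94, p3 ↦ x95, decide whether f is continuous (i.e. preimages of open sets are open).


f is NOT continuous.

Compute f^{-1}(U) for each U ∈ τ_Y:
  U = ∅: f^{-1}(U) = ∅ ∈ τ_X ✓.
  U = {x94}: f^{-1}(U) = {p2} ∈ τ_X ✓.
  U = {x95}: f^{-1}(U) = {p1, p3} ∉ τ_X ✗.
  U = {x96}: f^{-1}(U) = ∅ ∈ τ_X ✓.
  U = {x94, x95}: f^{-1}(U) = {p1, p2, p3} ∈ τ_X ✓.
  U = {x94, x96}: f^{-1}(U) = {p2} ∈ τ_X ✓.
  U = {x95, x96}: f^{-1}(U) = {p1, p3} ∉ τ_X ✗.
  U = {x94, x95, x96}: f^{-1}(U) = {p1, p2, p3} ∈ τ_X ✓.
Found U = {x95} with f^{-1}(U) = {p1, p3} not in τ_X. Therefore f is NOT continuous.


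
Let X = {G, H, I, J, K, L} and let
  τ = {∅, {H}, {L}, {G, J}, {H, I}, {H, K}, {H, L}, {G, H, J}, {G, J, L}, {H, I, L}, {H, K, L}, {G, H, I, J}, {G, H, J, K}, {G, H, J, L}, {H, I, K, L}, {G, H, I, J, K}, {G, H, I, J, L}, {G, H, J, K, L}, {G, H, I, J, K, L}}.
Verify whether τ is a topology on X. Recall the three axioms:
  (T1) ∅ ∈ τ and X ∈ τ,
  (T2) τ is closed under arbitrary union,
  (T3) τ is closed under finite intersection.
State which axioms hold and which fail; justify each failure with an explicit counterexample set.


τ is NOT a topology on X.

Axiom (T1): ∅ ∈ τ? Yes; X ∈ τ? Yes.
Axiom (T2/T3): check pairwise unions and intersections of members of τ.
Counterexample for (T2): {H, I} ∪ {H, K} = {H, I, K} ∉ τ. Therefore τ is NOT a topology.


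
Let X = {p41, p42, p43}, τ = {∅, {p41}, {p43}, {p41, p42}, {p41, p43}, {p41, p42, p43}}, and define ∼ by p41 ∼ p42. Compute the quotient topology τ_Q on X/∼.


X/∼ = {[p41=p42], [p43]}; |τ_Q| = 4.

Equivalence classes: [p41=p42], [p43].
Quotient map π: X → X/∼ sends p41 ↦ [p41=p42], p42 ↦ [p41=p42], p43 ↦ [p43].
For each subset V ⊆ X/∼, compute π^{-1}(V) ⊆ X and check whether π^{-1}(V) ∈ τ. V is open in τ_Q iff π^{-1}(V) ∈ τ.
  V = {}: π^{-1}(V) = ∅ ∈ τ ✓.
  V = {[p41=p42]}: π^{-1}(V) = {p41, p42} ∈ τ ✓.
  V = {[p43]}: π^{-1}(V) = {p43} ∈ τ ✓.
  V = {[p41=p42], [p43]}: π^{-1}(V) = {p41, p42, p43} ∈ τ ✓.
Open sets in the quotient: τ_Q = {{}, {[p41=p42]}, {[p43]}, {[p41=p42], [p43]}} (4 elements).


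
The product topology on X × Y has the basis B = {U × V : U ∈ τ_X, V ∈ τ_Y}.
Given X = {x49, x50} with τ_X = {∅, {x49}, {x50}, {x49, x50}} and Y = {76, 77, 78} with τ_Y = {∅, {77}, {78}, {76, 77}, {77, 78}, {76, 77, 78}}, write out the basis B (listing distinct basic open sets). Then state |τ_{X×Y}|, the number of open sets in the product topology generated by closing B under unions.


Basis B = {∅ × ∅, {x49} × {77}, {x49} × {78}, {x50} × {77}, {x50} × {78}, {x49} × {76, 77}, {x49} × {77, 78}, {x49, x50} × {77}, {x49, x50} × {78}, {x50} × {76, 77}, {x50} × {77, 78}, {x49} × {76, 77, 78}, {x50} × {76, 77, 78}, {x49, x50} × {76, 77}, {x49, x50} × {77, 78}, {x49, x50} × {76, 77, 78}}; |τ_{X×Y}| = 36.

Enumerate products U × V with U ∈ τ_X, V ∈ τ_Y (deduplicated):
  ∅ × ∅ = {} (∅)
  {x49} × {77} = {(x49,77)}
  {x49} × {78} = {(x49,78)}
  {x50} × {77} = {(x50,77)}
  {x50} × {78} = {(x50,78)}
  {x49} × {76, 77} = {(x49,76), (x49,77)}
  {x49} × {77, 78} = {(x49,77), (x49,78)}
  {x49, x50} × {77} = {(x49,77), (x50,77)}
  {x49, x50} × {78} = {(x49,78), (x50,78)}
  {x50} × {76, 77} = {(x50,76), (x50,77)}
  {x50} × {77, 78} = {(x50,77), (x50,78)}
  {x49} × {76, 77, 78} = {(x49,76), (x49,77), (x49,78)}
  {x50} × {76, 77, 78} = {(x50,76), (x50,77), (x50,78)}
  {x49, x50} × {76, 77} = {(x49,76), (x49,77), (x50,76), (x50,77)}
  {x49, x50} × {77, 78} = {(x49,77), (x49,78), (x50,77), (x50,78)}
  {x49, x50} × {76, 77, 78} = {(x49,76), (x49,77), (x49,78), (x50,76), (x50,77), (x50,78)}
These 16 distinct sets form the basis B.
Close under arbitrary unions to get τ_{X×Y}; counting gives |τ_{X×Y}| = 36.


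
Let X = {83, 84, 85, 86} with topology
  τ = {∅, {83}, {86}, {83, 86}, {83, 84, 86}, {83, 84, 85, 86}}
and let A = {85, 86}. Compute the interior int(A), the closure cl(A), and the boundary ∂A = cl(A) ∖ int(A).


int(A) = {86}, cl(A) = {84, 85, 86}, ∂A = {84, 85}.

Closed sets in (X, τ) are complements of opens:
  closed(X, τ) = {∅, {85}, {84, 85}, {83, 84, 85}, {84, 85, 86}, {83, 84, 85, 86}}.
int(A) = ⋃ {U ∈ τ : U ⊆ A}. Opens contained in A: ∅, {86}.
Taking the union of these: int(A) = {86}.
cl(A) = ⋂ {C closed : A ⊆ C}. Closed sets containing A: {84, 85, 86}, {83, 84, 85, 86}.
Intersecting these: cl(A) = {84, 85, 86}.
∂A = cl(A) ∖ int(A) = {84, 85, 86} ∖ {86} = {84, 85}.


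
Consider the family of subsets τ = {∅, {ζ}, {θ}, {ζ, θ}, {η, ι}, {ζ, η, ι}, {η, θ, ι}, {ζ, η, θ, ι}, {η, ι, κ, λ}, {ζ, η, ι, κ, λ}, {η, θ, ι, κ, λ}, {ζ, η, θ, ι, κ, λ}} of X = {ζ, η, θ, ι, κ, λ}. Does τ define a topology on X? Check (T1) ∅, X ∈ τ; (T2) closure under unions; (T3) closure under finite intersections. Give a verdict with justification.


τ IS a topology on X.

Axiom (T1): ∅ ∈ τ? Yes; X ∈ τ? Yes.
Axiom (T2/T3): check pairwise unions and intersections of members of τ.
All pairwise intersections and unions checked — each lies in τ. Therefore τ satisfies (T1), (T2), (T3): it IS a topology on X.


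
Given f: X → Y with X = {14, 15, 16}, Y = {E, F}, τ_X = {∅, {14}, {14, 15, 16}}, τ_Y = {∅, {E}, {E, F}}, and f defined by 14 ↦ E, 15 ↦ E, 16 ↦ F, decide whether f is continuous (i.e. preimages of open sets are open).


f is NOT continuous.

Compute f^{-1}(U) for each U ∈ τ_Y:
  U = ∅: f^{-1}(U) = ∅ ∈ τ_X ✓.
  U = {E}: f^{-1}(U) = {14, 15} ∉ τ_X ✗.
  U = {E, F}: f^{-1}(U) = {14, 15, 16} ∈ τ_X ✓.
Found U = {E} with f^{-1}(U) = {14, 15} not in τ_X. Therefore f is NOT continuous.


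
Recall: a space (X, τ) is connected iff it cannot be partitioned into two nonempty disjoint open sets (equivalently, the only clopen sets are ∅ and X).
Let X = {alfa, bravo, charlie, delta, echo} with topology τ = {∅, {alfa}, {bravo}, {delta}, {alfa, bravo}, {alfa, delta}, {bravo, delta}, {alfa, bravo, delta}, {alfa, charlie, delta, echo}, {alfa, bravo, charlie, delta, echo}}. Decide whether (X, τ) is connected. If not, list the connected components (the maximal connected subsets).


(X, τ) is disconnected; components = [{bravo}, {alfa, charlie, delta, echo}].

Find clopen sets (U ∈ τ with X ∖ U ∈ τ):
  U = ∅, X ∖ U = {alfa, bravo, charlie, delta, echo} — both open, so U is clopen.
  U = {bravo}, X ∖ U = {alfa, charlie, delta, echo} — both open, so U is clopen.
  U = {alfa, charlie, delta, echo}, X ∖ U = {bravo} — both open, so U is clopen.
  U = {alfa, bravo, charlie, delta, echo}, X ∖ U = ∅ — both open, so U is clopen.
Nontrivial clopen(s) exist: e.g. {alfa, charlie, delta, echo}. So (X, τ) is disconnected.
Compute connected components by grouping points that agree on all clopens:
  component: {bravo}
  component: {alfa, charlie, delta, echo}


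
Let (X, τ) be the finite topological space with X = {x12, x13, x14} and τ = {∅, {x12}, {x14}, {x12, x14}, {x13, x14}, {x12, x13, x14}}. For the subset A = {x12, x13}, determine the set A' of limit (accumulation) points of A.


A' = ∅

For each x ∈ X, list the open sets U ∈ τ with x ∈ U, then check whether U ∩ (A ∖ {x}) ≠ ∅ for every such U.
  x = x12: open {x12} ∋ x has {x12} ∩ (A ∖ {x12}) = ∅, so x is NOT a limit point.
  x = x13: open {x13, x14} ∋ x has {x13, x14} ∩ (A ∖ {x13}) = ∅, so x is NOT a limit point.
  x = x14: open {x14} ∋ x has {x14} ∩ (A ∖ {x14}) = ∅, so x is NOT a limit point.
Collecting: A' = ∅.


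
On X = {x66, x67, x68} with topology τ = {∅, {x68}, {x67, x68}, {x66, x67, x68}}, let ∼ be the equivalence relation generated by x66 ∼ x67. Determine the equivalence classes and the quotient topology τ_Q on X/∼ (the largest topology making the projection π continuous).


X/∼ = {[x66=x67], [x68]}; |τ_Q| = 3.

Equivalence classes: [x66=x67], [x68].
Quotient map π: X → X/∼ sends x66 ↦ [x66=x67], x67 ↦ [x66=x67], x68 ↦ [x68].
For each subset V ⊆ X/∼, compute π^{-1}(V) ⊆ X and check whether π^{-1}(V) ∈ τ. V is open in τ_Q iff π^{-1}(V) ∈ τ.
  V = {}: π^{-1}(V) = ∅ ∈ τ ✓.
  V = {[x66=x67]}: π^{-1}(V) = {x66, x67} ∉ τ ✗.
  V = {[x68]}: π^{-1}(V) = {x68} ∈ τ ✓.
  V = {[x66=x67], [x68]}: π^{-1}(V) = {x66, x67, x68} ∈ τ ✓.
Open sets in the quotient: τ_Q = {{}, {[x68]}, {[x66=x67], [x68]}} (3 elements).


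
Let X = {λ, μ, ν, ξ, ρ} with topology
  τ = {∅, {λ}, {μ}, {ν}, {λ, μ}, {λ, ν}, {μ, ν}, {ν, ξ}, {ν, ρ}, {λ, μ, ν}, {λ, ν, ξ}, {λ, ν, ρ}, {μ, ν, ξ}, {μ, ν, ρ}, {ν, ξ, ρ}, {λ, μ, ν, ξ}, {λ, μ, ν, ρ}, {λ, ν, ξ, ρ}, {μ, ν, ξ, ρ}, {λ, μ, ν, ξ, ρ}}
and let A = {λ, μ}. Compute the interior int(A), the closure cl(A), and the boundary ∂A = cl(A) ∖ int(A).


int(A) = {λ, μ}, cl(A) = {λ, μ}, ∂A = ∅.

Closed sets in (X, τ) are complements of opens:
  closed(X, τ) = {∅, {λ}, {μ}, {ξ}, {ρ}, {λ, μ}, {λ, ξ}, {λ, ρ}, {μ, ξ}, {μ, ρ}, {ξ, ρ}, {λ, μ, ξ}, {λ, μ, ρ}, {λ, ξ, ρ}, {μ, ξ, ρ}, {ν, ξ, ρ}, {λ, μ, ξ, ρ}, {λ, ν, ξ, ρ}, {μ, ν, ξ, ρ}, {λ, μ, ν, ξ, ρ}}.
int(A) = ⋃ {U ∈ τ : U ⊆ A}. Opens contained in A: ∅, {λ}, {μ}, {λ, μ}.
Taking the union of these: int(A) = {λ, μ}.
cl(A) = ⋂ {C closed : A ⊆ C}. Closed sets containing A: {λ, μ}, {λ, μ, ξ}, {λ, μ, ρ}, {λ, μ, ξ, ρ}, {λ, μ, ν, ξ, ρ}.
Intersecting these: cl(A) = {λ, μ}.
∂A = cl(A) ∖ int(A) = {λ, μ} ∖ {λ, μ} = ∅.


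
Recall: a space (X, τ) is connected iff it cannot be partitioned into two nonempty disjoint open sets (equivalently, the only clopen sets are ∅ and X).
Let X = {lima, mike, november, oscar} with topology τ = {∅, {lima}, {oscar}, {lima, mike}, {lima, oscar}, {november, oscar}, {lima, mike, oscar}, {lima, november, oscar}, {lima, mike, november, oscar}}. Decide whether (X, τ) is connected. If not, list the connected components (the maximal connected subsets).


(X, τ) is disconnected; components = [{lima, mike}, {november, oscar}].

Find clopen sets (U ∈ τ with X ∖ U ∈ τ):
  U = ∅, X ∖ U = {lima, mike, november, oscar} — both open, so U is clopen.
  U = {lima, mike}, X ∖ U = {november, oscar} — both open, so U is clopen.
  U = {november, oscar}, X ∖ U = {lima, mike} — both open, so U is clopen.
  U = {lima, mike, november, oscar}, X ∖ U = ∅ — both open, so U is clopen.
Nontrivial clopen(s) exist: e.g. {lima, mike}. So (X, τ) is disconnected.
Compute connected components by grouping points that agree on all clopens:
  component: {lima, mike}
  component: {november, oscar}


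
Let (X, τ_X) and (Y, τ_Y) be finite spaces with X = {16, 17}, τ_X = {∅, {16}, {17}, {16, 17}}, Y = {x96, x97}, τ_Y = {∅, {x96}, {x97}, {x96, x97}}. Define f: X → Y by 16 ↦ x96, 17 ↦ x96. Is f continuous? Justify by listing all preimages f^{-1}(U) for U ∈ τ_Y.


f IS continuous.

Compute f^{-1}(U) for each U ∈ τ_Y:
  U = ∅: f^{-1}(U) = ∅ ∈ τ_X ✓.
  U = {x96}: f^{-1}(U) = {16, 17} ∈ τ_X ✓.
  U = {x97}: f^{-1}(U) = ∅ ∈ τ_X ✓.
  U = {x96, x97}: f^{-1}(U) = {16, 17} ∈ τ_X ✓.
Every preimage lies in τ_X, so f IS continuous.


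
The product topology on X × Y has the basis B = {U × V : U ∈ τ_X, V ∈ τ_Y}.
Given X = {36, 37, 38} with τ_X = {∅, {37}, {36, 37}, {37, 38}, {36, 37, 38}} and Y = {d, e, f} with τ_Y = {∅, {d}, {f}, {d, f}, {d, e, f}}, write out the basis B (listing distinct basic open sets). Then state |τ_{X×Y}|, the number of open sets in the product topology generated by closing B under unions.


Basis B = {∅ × ∅, {37} × {d}, {37} × {f}, {36, 37} × {d}, {36, 37} × {f}, {37} × {d, f}, {37, 38} × {d}, {37, 38} × {f}, {36, 37, 38} × {d}, {36, 37, 38} × {f}, {37} × {d, e, f}, {36, 37} × {d, f}, {37, 38} × {d, f}, {36, 37} × {d, e, f}, {36, 37, 38} × {d, f}, {37, 38} × {d, e, f}, {36, 37, 38} × {d, e, f}}; |τ_{X×Y}| = 50.

Enumerate products U × V with U ∈ τ_X, V ∈ τ_Y (deduplicated):
  ∅ × ∅ = {} (∅)
  {37} × {d} = {(37,d)}
  {37} × {f} = {(37,f)}
  {36, 37} × {d} = {(36,d), (37,d)}
  {36, 37} × {f} = {(36,f), (37,f)}
  {37} × {d, f} = {(37,d), (37,f)}
  {37, 38} × {d} = {(37,d), (38,d)}
  {37, 38} × {f} = {(37,f), (38,f)}
  {36, 37, 38} × {d} = {(36,d), (37,d), (38,d)}
  {36, 37, 38} × {f} = {(36,f), (37,f), (38,f)}
  {37} × {d, e, f} = {(37,d), (37,e), (37,f)}
  {36, 37} × {d, f} = {(36,d), (36,f), (37,d), (37,f)}
  {37, 38} × {d, f} = {(37,d), (37,f), (38,d), (38,f)}
  {36, 37} × {d, e, f} = {(36,d), (36,e), (36,f), (37,d), (37,e), (37,f)}
  {36, 37, 38} × {d, f} = {(36,d), (36,f), (37,d), (37,f), (38,d), (38,f)}
  {37, 38} × {d, e, f} = {(37,d), (37,e), (37,f), (38,d), (38,e), (38,f)}
  {36, 37, 38} × {d, e, f} = {(36,d), (36,e), (36,f), (37,d), (37,e), (37,f), (38,d), (38,e), (38,f)}
These 17 distinct sets form the basis B.
Close under arbitrary unions to get τ_{X×Y}; counting gives |τ_{X×Y}| = 50.
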